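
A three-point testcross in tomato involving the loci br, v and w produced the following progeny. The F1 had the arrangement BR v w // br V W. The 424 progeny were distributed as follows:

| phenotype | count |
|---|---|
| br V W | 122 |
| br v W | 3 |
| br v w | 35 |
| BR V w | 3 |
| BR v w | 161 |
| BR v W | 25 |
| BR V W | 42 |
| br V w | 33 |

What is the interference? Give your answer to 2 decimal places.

The two rarest classes, BR V w and br v W, are the double crossovers. Comparing them with the parentals, only the v allele has switched, so v is the middle locus and the order is w – v – br.
w–v: (58 + 6)/424 = 0.1509; v–br: (77 + 6)/424 = 0.1958.
Expected DCO frequency = 0.1509 × 0.1958 ≈ 0.02955; observed = 6/424 ≈ 0.01415.
Coefficient of coincidence = 0.01415/0.02955 ≈ 0.48; interference = 1 − 0.48 = 0.52.

0.52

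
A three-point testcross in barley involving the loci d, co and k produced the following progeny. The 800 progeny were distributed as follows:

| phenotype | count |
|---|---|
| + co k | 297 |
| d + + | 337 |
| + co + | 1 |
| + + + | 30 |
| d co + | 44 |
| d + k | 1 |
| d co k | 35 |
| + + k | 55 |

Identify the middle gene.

The two most frequent reciprocal classes, + co k and d + +, are the parental types, so the F1 was + co k / d + +.
The two rarest classes, + co + and d + k, are the double crossovers. Comparing them with the parentals, only the k allele has switched, so k is the middle locus and the order is co – k – d.

k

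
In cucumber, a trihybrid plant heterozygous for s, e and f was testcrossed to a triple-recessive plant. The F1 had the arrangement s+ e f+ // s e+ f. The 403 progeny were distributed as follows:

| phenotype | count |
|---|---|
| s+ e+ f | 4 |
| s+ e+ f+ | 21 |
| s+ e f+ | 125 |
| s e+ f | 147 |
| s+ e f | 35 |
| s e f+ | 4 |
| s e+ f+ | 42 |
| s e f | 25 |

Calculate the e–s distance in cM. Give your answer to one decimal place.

The two rarest classes, s e f+ and s+ e+ f, are the double crossovers. Comparing them with the parentals, only the s allele has switched, so s is the middle locus and the order is f – s – e.
Crossovers in the s–e interval produce the single-crossover classes s+ e+ f+ and s e f (21 + 25 = 46) plus the double crossovers (8).
RF(s–e) = (46 + 8) / 403 = 54/403 = 0.1340 → 13.4 cM.

13.4 cM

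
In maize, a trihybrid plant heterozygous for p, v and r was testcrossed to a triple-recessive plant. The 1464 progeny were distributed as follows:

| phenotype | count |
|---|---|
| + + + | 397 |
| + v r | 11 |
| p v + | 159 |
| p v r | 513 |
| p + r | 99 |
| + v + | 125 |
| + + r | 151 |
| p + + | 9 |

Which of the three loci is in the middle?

The two most frequent reciprocal classes, + + + and p v r, are the parental types, so the F1 was + + + / p v r.
The two rarest classes, p + + and + v r, are the double crossovers. Comparing them with the parentals, only the p allele has switched, so p is the middle locus and the order is r – p – v.

p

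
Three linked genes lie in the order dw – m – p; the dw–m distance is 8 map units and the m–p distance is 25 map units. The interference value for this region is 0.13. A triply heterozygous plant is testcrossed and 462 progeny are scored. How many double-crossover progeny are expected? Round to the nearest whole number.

8

Map distances give recombination frequencies of 0.080 and 0.250 for the two intervals.
With interference 0.13 (so coincidence = 0.87), expected double-crossover frequency = 0.080 × 0.250 × 0.87 = 0.01740.
Expected number = 0.01740 × 462 = 8.04 ≈ 8.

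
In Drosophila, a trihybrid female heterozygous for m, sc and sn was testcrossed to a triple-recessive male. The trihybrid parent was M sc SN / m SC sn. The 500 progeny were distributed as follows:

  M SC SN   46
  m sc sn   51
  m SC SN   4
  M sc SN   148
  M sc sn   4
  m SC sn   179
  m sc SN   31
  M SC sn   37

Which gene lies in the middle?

The two rarest classes, M sc sn and m SC SN, are the double crossovers. Comparing them with the parentals, only the sn allele has switched, so sn is the middle locus and the order is m – sn – sc.

sn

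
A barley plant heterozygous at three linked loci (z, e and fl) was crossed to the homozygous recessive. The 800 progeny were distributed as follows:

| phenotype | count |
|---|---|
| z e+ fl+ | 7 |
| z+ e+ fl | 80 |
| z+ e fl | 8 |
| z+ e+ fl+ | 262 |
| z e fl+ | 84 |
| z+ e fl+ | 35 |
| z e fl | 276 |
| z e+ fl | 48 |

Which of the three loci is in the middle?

z

The two most frequent reciprocal classes, z+ e+ fl+ and z e fl, are the parental types, so the F1 was z+ e+ fl+ / z e fl.
The two rarest classes, z e+ fl+ and z+ e fl, are the double crossovers. Comparing them with the parentals, only the z allele has switched, so z is the middle locus and the order is e – z – fl.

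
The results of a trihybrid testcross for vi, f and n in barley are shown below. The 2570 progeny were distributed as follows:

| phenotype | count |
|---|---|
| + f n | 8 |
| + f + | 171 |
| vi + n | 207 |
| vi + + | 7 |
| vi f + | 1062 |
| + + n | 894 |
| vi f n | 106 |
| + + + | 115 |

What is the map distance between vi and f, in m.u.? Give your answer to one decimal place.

15.3 m.u.

The two most frequent reciprocal classes, vi f + and + + n, are the parental types, so the F1 was vi f + / + + n.
The two rarest classes, vi + + and + f n, are the double crossovers. Comparing them with the parentals, only the f allele has switched, so f is the middle locus and the order is vi – f – n.
Crossovers in the vi–f interval produce the single-crossover classes + f + and vi + n (171 + 207 = 378) plus the double crossovers (15).
RF(vi–f) = (378 + 15) / 2570 = 393/2570 = 0.1529 → 15.3 m.u.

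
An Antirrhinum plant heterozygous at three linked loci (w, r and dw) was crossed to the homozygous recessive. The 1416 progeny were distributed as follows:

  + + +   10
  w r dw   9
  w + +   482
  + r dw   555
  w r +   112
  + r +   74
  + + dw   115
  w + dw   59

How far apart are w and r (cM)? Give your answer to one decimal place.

The two most frequent reciprocal classes, + r dw and w + +, are the parental types, so the F1 was + r dw / w + +.
The two rarest classes, w r dw and + + +, are the double crossovers. Comparing them with the parentals, only the w allele has switched, so w is the middle locus and the order is dw – w – r.
Crossovers in the w–r interval produce the single-crossover classes + + dw and w r + (115 + 112 = 227) plus the double crossovers (19).
RF(w–r) = (227 + 19) / 1416 = 246/1416 = 0.1737 → 17.4 cM.

17.4 cM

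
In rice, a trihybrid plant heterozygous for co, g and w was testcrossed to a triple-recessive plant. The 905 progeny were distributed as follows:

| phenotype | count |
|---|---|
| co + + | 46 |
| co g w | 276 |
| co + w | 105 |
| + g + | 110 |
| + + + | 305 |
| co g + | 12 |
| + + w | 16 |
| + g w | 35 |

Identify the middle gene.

w

The two most frequent reciprocal classes, co g w and + + +, are the parental types, so the F1 was co g w / + + +.
The two rarest classes, co g + and + + w, are the double crossovers. Comparing them with the parentals, only the w allele has switched, so w is the middle locus and the order is co – w – g.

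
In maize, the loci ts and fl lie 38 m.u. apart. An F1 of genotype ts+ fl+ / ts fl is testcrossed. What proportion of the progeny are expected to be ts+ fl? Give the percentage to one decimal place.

19.0%

A map distance of 38 m.u. corresponds to a recombination frequency of 0.380.
The F1 is ts+ fl+ / ts fl, so ts+ fl is a recombinant gamete class with expected frequency r/2 = 0.380/2 = 0.1900.
That is 0.1900 = 19.0% of the progeny.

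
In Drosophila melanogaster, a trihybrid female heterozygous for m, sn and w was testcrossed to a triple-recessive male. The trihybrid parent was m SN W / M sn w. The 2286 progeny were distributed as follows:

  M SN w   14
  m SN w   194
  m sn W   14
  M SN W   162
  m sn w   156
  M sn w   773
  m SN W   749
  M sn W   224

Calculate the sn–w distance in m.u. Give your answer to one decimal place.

The two rarest classes, m sn W and M SN w, are the double crossovers. Comparing them with the parentals, only the sn allele has switched, so sn is the middle locus and the order is m – sn – w.
Crossovers in the sn–w interval produce the single-crossover classes m SN w and M sn W (194 + 224 = 418) plus the double crossovers (28).
RF(sn–w) = (418 + 28) / 2286 = 446/2286 = 0.1951 → 19.5 m.u.

19.5 m.u.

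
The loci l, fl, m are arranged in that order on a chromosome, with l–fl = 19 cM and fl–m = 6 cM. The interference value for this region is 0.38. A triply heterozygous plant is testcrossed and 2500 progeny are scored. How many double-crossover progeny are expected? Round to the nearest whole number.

18

Map distances give recombination frequencies of 0.190 and 0.060 for the two intervals.
With interference 0.38 (so coincidence = 0.62), expected double-crossover frequency = 0.190 × 0.060 × 0.62 = 0.00707.
Expected number = 0.00707 × 2500 = 17.67 ≈ 18.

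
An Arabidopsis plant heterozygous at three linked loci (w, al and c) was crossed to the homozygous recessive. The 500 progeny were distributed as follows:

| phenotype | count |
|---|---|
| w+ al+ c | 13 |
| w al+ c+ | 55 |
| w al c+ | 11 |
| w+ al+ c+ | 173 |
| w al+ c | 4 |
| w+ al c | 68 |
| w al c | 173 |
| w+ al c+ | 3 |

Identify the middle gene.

al

The two most frequent reciprocal classes, w+ al+ c+ and w al c, are the parental types, so the F1 was w+ al+ c+ / w al c.
The two rarest classes, w+ al c+ and w al+ c, are the double crossovers. Comparing them with the parentals, only the al allele has switched, so al is the middle locus and the order is c – al – w.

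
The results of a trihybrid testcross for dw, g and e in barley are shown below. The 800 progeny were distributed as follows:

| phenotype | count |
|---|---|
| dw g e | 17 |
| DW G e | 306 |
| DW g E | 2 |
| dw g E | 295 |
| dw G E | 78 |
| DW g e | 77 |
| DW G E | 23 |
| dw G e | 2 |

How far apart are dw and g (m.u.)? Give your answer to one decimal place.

The two most frequent reciprocal classes, DW G e and dw g E, are the parental types, so the F1 was DW G e / dw g E.
The two rarest classes, dw G e and DW g E, are the double crossovers. Comparing them with the parentals, only the dw allele has switched, so dw is the middle locus and the order is g – dw – e.
Crossovers in the g–dw interval produce the single-crossover classes DW g e and dw G E (77 + 78 = 155) plus the double crossovers (4).
RF(g–dw) = (155 + 4) / 800 = 159/800 = 0.1988 → 19.9 m.u.

19.9 m.u.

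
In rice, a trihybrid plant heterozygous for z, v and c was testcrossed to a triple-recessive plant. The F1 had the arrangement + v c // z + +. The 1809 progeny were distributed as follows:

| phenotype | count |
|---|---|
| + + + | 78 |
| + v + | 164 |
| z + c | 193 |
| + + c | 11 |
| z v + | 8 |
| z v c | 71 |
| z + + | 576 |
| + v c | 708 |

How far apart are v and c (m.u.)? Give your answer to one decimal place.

The two rarest classes, + + c and z v +, are the double crossovers. Comparing them with the parentals, only the v allele has switched, so v is the middle locus and the order is c – v – z.
Crossovers in the c–v interval produce the single-crossover classes + v + and z + c (164 + 193 = 357) plus the double crossovers (19).
RF(c–v) = (357 + 19) / 1809 = 376/1809 = 0.2078 → 20.8 m.u.

20.8 m.u.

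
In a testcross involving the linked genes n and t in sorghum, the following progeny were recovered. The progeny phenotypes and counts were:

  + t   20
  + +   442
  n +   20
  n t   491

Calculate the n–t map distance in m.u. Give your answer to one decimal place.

The two most frequent classes, + + (442) and n t (491), are the parental types, so the F1 was + + / n t.
The recombinant classes are + t and n +: 20 + 20 = 40.
Recombination frequency = 40/973 = 0.0411 ≈ 4.1%, i.e. 4.1 m.u.

4.1 m.u.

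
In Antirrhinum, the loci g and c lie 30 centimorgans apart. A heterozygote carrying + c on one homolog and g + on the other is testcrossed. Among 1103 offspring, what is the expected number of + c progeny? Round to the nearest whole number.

A map distance of 30 centimorgans corresponds to a recombination frequency of 0.300.
The F1 is + c / g +, so + c is a parental gamete class with expected frequency (1 − r)/2 = 0.700/2 = 0.3500.
Expected number = 0.3500 × 1103 = 386.05 ≈ 386.

386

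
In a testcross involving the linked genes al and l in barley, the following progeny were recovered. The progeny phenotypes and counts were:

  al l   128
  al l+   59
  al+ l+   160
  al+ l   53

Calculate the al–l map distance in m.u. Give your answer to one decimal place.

28.0 m.u.

The two most frequent classes, al+ l+ (160) and al l (128), are the parental types, so the F1 was al+ l+ / al l.
The recombinant classes are al+ l and al l+: 53 + 59 = 112.
Recombination frequency = 112/400 = 0.2800 ≈ 28.0%, i.e. 28.0 m.u.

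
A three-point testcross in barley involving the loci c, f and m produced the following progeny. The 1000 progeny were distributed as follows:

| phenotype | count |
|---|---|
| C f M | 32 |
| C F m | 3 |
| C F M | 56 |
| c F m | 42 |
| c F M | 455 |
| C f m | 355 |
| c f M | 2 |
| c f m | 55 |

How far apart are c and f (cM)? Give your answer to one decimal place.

11.6 cM

The two most frequent reciprocal classes, c F M and C f m, are the parental types, so the F1 was c F M / C f m.
The two rarest classes, c f M and C F m, are the double crossovers. Comparing them with the parentals, only the f allele has switched, so f is the middle locus and the order is c – f – m.
Crossovers in the c–f interval produce the single-crossover classes C F M and c f m (56 + 55 = 111) plus the double crossovers (5).
RF(c–f) = (111 + 5) / 1000 = 116/1000 = 0.1160 → 11.6 cM.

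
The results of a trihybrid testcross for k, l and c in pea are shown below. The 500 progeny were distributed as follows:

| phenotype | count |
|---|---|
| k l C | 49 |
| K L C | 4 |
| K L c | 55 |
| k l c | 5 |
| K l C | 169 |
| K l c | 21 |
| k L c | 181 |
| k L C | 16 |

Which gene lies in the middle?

The two most frequent reciprocal classes, k L c and K l C, are the parental types, so the F1 was k L c / K l C.
The two rarest classes, k l c and K L C, are the double crossovers. Comparing them with the parentals, only the l allele has switched, so l is the middle locus and the order is k – l – c.

l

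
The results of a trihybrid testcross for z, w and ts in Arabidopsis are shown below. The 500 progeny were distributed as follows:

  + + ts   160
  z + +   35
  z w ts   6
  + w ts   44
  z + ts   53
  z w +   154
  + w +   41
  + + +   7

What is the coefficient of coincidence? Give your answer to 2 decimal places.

0.66

The two most frequent reciprocal classes, z w + and + + ts, are the parental types, so the F1 was z w + / + + ts.
The two rarest classes, z w ts and + + +, are the double crossovers. Comparing them with the parentals, only the ts allele has switched, so ts is the middle locus and the order is w – ts – z.
w–ts: (79 + 13)/500 = 0.1840; ts–z: (94 + 13)/500 = 0.2140.
Expected DCO frequency = 0.1840 × 0.2140 ≈ 0.03938; observed = 13/500 ≈ 0.02600.
Coefficient of coincidence = 0.02600/0.03938 ≈ 0.66.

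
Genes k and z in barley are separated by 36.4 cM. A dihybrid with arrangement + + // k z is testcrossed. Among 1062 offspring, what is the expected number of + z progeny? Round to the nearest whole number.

193

A map distance of 36.4 cM corresponds to a recombination frequency of 0.364.
The F1 is + + / k z, so + z is a recombinant gamete class with expected frequency r/2 = 0.364/2 = 0.1820.
Expected number = 0.1820 × 1062 = 193.28 ≈ 193.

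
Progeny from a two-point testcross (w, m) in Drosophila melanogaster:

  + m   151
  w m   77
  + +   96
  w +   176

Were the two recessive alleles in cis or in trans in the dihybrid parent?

The two most frequent classes are + m (151) and w + (176); these are the parental (non-recombinant) types.
So the F1 carried + m on one chromosome and w + on the other — the recessive alleles are on opposite chromosomes (trans / repulsion).

trans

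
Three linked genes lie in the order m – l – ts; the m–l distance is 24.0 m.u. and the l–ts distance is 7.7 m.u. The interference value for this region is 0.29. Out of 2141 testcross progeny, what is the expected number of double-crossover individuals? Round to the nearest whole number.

28

Map distances give recombination frequencies of 0.240 and 0.077 for the two intervals.
With interference 0.29 (so coincidence = 0.71), expected double-crossover frequency = 0.240 × 0.077 × 0.71 = 0.01312.
Expected number = 0.01312 × 2141 = 28.09 ≈ 28.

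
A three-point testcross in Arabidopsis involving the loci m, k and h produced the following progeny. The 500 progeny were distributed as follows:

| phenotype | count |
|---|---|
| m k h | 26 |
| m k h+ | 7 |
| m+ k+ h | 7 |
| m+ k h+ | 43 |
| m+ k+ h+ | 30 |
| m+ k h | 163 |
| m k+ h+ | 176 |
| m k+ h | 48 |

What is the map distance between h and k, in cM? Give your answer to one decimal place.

The two most frequent reciprocal classes, m+ k h and m k+ h+, are the parental types, so the F1 was m+ k h / m k+ h+.
The two rarest classes, m+ k+ h and m k h+, are the double crossovers. Comparing them with the parentals, only the k allele has switched, so k is the middle locus and the order is h – k – m.
Crossovers in the h–k interval produce the single-crossover classes m+ k h+ and m k+ h (43 + 48 = 91) plus the double crossovers (14).
RF(h–k) = (91 + 14) / 500 = 105/500 = 0.2100 → 21.0 cM.

21.0 cM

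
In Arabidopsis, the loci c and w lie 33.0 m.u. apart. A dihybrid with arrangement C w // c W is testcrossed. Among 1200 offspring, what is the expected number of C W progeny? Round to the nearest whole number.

198

A map distance of 33.0 m.u. corresponds to a recombination frequency of 0.330.
The F1 is C w / c W, so C W is a recombinant gamete class with expected frequency r/2 = 0.330/2 = 0.1650.
Expected number = 0.1650 × 1200 = 198.00 ≈ 198.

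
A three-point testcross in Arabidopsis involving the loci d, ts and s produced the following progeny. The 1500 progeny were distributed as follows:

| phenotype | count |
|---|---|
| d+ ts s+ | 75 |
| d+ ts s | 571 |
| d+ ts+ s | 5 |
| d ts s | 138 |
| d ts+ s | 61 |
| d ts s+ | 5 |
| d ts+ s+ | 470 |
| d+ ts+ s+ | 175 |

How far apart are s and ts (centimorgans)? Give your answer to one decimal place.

9.7 centimorgans

The two most frequent reciprocal classes, d+ ts s and d ts+ s+, are the parental types, so the F1 was d+ ts s / d ts+ s+.
The two rarest classes, d+ ts+ s and d ts s+, are the double crossovers. Comparing them with the parentals, only the ts allele has switched, so ts is the middle locus and the order is d – ts – s.
Crossovers in the ts–s interval produce the single-crossover classes d+ ts s+ and d ts+ s (75 + 61 = 136) plus the double crossovers (10).
RF(ts–s) = (136 + 10) / 1500 = 146/1500 = 0.0973 → 9.7 centimorgans.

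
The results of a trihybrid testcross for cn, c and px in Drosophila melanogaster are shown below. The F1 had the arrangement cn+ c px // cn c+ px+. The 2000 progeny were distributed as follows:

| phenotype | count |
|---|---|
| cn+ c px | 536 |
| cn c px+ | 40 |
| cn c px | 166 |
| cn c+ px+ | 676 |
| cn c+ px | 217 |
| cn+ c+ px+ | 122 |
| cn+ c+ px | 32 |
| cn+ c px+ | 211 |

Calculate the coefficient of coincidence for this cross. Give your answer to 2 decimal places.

0.80

The two rarest classes, cn+ c+ px and cn c px+, are the double crossovers. Comparing them with the parentals, only the c allele has switched, so c is the middle locus and the order is px – c – cn.
px–c: (428 + 72)/2000 = 0.2500; c–cn: (288 + 72)/2000 = 0.1800.
Expected DCO frequency = 0.2500 × 0.1800 ≈ 0.04500; observed = 72/2000 ≈ 0.03600.
Coefficient of coincidence = 0.03600/0.04500 ≈ 0.80.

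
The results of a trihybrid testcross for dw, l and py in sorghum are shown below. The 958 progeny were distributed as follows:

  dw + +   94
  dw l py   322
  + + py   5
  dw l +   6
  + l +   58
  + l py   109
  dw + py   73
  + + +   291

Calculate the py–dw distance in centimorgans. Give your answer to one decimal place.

The two most frequent reciprocal classes, + + + and dw l py, are the parental types, so the F1 was + + + / dw l py.
The two rarest classes, + + py and dw l +, are the double crossovers. Comparing them with the parentals, only the py allele has switched, so py is the middle locus and the order is dw – py – l.
Crossovers in the dw–py interval produce the single-crossover classes dw + + and + l py (94 + 109 = 203) plus the double crossovers (11).
RF(dw–py) = (203 + 11) / 958 = 214/958 = 0.2234 → 22.3 centimorgans.

22.3 centimorgans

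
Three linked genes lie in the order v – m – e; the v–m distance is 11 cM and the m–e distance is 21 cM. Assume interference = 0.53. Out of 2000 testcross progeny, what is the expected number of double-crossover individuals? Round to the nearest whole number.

Map distances give recombination frequencies of 0.110 and 0.210 for the two intervals.
With interference 0.53 (so coincidence = 0.47), expected double-crossover frequency = 0.110 × 0.210 × 0.47 = 0.01086.
Expected number = 0.01086 × 2000 = 21.71 ≈ 22.

22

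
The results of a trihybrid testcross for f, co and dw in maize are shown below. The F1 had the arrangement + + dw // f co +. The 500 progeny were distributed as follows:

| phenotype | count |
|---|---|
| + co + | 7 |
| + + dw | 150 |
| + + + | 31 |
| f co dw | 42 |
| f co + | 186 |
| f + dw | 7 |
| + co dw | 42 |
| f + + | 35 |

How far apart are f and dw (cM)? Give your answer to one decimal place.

17.4 cM

The two rarest classes, f + dw and + co +, are the double crossovers. Comparing them with the parentals, only the f allele has switched, so f is the middle locus and the order is co – f – dw.
Crossovers in the f–dw interval produce the single-crossover classes + + + and f co dw (31 + 42 = 73) plus the double crossovers (14).
RF(f–dw) = (73 + 14) / 500 = 87/500 = 0.1740 → 17.4 cM.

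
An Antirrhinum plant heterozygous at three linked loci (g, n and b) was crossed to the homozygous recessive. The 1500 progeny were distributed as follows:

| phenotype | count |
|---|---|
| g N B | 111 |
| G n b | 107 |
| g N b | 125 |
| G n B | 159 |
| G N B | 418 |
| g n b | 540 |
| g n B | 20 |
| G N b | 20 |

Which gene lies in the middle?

b

The two most frequent reciprocal classes, G N B and g n b, are the parental types, so the F1 was G N B / g n b.
The two rarest classes, G N b and g n B, are the double crossovers. Comparing them with the parentals, only the b allele has switched, so b is the middle locus and the order is g – b – n.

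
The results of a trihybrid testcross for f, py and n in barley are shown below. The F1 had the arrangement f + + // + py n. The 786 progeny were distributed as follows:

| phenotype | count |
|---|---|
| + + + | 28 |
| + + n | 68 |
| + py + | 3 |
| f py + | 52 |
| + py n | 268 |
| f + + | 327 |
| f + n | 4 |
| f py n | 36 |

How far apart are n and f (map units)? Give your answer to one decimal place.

The two rarest classes, f + n and + py +, are the double crossovers. Comparing them with the parentals, only the n allele has switched, so n is the middle locus and the order is f – n – py.
Crossovers in the f–n interval produce the single-crossover classes + + + and f py n (28 + 36 = 64) plus the double crossovers (7).
RF(f–n) = (64 + 7) / 786 = 71/786 = 0.0903 → 9.0 map units.

9.0 map units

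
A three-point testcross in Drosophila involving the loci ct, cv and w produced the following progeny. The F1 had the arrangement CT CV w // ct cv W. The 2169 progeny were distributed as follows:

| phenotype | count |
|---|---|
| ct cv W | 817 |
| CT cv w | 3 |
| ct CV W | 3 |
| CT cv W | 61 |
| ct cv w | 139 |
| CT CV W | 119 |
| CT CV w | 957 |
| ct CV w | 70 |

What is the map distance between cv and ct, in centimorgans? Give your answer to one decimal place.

6.3 centimorgans

The two rarest classes, CT cv w and ct CV W, are the double crossovers. Comparing them with the parentals, only the cv allele has switched, so cv is the middle locus and the order is ct – cv – w.
Crossovers in the ct–cv interval produce the single-crossover classes ct CV w and CT cv W (70 + 61 = 131) plus the double crossovers (6).
RF(ct–cv) = (131 + 6) / 2169 = 137/2169 = 0.0632 → 6.3 centimorgans.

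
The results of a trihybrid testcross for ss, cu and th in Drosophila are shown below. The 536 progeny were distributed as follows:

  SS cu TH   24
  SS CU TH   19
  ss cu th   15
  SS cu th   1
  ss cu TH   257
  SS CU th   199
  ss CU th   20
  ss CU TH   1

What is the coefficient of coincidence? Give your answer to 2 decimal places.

The two most frequent reciprocal classes, SS CU th and ss cu TH, are the parental types, so the F1 was SS CU th / ss cu TH.
The two rarest classes, SS cu th and ss CU TH, are the double crossovers. Comparing them with the parentals, only the cu allele has switched, so cu is the middle locus and the order is th – cu – ss.
th–cu: (34 + 2)/536 = 0.0672; cu–ss: (44 + 2)/536 = 0.0858.
Expected DCO frequency = 0.0672 × 0.0858 ≈ 0.00577; observed = 2/536 ≈ 0.00373.
Coefficient of coincidence = 0.00373/0.00577 ≈ 0.65.

0.65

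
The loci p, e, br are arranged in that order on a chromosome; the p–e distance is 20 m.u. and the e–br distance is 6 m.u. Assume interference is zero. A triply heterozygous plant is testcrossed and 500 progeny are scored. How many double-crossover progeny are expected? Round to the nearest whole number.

Map distances give recombination frequencies of 0.200 and 0.060 for the two intervals.
With no interference, expected double-crossover frequency = 0.200 × 0.060 = 0.01200.
Expected number = 0.01200 × 500 = 6.00 ≈ 6.

6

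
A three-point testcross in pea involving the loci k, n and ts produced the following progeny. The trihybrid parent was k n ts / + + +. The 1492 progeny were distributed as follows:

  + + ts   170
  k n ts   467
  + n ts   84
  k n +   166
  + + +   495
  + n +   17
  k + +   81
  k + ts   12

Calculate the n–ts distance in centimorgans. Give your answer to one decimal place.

The two rarest classes, k + ts and + n +, are the double crossovers. Comparing them with the parentals, only the n allele has switched, so n is the middle locus and the order is k – n – ts.
Crossovers in the n–ts interval produce the single-crossover classes k n + and + + ts (166 + 170 = 336) plus the double crossovers (29).
RF(n–ts) = (336 + 29) / 1492 = 365/1492 = 0.2446 → 24.5 centimorgans.

24.5 centimorgans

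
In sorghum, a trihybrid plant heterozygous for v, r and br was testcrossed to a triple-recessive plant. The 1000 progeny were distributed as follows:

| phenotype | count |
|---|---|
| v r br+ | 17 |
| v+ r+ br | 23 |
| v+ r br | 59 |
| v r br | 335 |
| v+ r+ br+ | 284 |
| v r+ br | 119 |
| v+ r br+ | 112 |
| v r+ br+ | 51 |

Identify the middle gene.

br

The two most frequent reciprocal classes, v r br and v+ r+ br+, are the parental types, so the F1 was v r br / v+ r+ br+.
The two rarest classes, v r br+ and v+ r+ br, are the double crossovers. Comparing them with the parentals, only the br allele has switched, so br is the middle locus and the order is r – br – v.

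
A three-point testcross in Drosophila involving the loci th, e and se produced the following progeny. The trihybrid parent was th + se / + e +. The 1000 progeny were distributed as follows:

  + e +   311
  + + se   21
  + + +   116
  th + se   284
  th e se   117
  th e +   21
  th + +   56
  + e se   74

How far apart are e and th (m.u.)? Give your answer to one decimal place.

The two rarest classes, + + se and th e +, are the double crossovers. Comparing them with the parentals, only the th allele has switched, so th is the middle locus and the order is se – th – e.
Crossovers in the th–e interval produce the single-crossover classes th e se and + + + (117 + 116 = 233) plus the double crossovers (42).
RF(th–e) = (233 + 42) / 1000 = 275/1000 = 0.2750 → 27.5 m.u.

27.5 m.u.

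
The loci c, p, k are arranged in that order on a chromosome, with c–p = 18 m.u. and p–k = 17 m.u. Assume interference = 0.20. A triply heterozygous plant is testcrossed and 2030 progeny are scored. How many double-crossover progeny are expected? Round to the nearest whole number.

Map distances give recombination frequencies of 0.180 and 0.170 for the two intervals.
With interference 0.20 (so coincidence = 0.80), expected double-crossover frequency = 0.180 × 0.170 × 0.80 = 0.02448.
Expected number = 0.02448 × 2030 = 49.69 ≈ 50.

50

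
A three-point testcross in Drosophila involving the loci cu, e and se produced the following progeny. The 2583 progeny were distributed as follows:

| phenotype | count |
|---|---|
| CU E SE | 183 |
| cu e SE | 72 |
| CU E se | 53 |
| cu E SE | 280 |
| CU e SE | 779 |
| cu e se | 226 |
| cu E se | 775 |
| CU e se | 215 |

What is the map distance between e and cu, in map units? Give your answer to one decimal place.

20.7 map units

The two most frequent reciprocal classes, CU e SE and cu E se, are the parental types, so the F1 was CU e SE / cu E se.
The two rarest classes, cu e SE and CU E se, are the double crossovers. Comparing them with the parentals, only the cu allele has switched, so cu is the middle locus and the order is e – cu – se.
Crossovers in the e–cu interval produce the single-crossover classes CU E SE and cu e se (183 + 226 = 409) plus the double crossovers (125).
RF(e–cu) = (409 + 125) / 2583 = 534/2583 = 0.2067 → 20.7 map units.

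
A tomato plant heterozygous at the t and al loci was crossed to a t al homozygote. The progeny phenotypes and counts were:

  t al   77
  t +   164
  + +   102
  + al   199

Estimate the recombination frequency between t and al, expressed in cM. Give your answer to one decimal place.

The two most frequent classes, + al (199) and t + (164), are the parental types, so the F1 was + al / t +.
The recombinant classes are + + and t al: 102 + 77 = 179.
Recombination frequency = 179/542 = 0.3303 ≈ 33.0%, i.e. 33.0 cM.

33.0 cM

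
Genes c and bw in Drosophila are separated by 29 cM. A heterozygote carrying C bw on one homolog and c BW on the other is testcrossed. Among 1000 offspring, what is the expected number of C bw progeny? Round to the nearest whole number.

A map distance of 29 cM corresponds to a recombination frequency of 0.290.
The F1 is C bw / c BW, so C bw is a parental gamete class with expected frequency (1 − r)/2 = 0.710/2 = 0.3550.
Expected number = 0.3550 × 1000 = 355.00 ≈ 355.

355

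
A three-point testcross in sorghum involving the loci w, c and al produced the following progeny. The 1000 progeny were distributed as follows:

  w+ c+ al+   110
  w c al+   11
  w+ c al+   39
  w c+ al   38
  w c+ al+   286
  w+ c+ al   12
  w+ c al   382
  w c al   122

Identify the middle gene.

The two most frequent reciprocal classes, w c+ al+ and w+ c al, are the parental types, so the F1 was w c+ al+ / w+ c al.
The two rarest classes, w c al+ and w+ c+ al, are the double crossovers. Comparing them with the parentals, only the c allele has switched, so c is the middle locus and the order is w – c – al.

c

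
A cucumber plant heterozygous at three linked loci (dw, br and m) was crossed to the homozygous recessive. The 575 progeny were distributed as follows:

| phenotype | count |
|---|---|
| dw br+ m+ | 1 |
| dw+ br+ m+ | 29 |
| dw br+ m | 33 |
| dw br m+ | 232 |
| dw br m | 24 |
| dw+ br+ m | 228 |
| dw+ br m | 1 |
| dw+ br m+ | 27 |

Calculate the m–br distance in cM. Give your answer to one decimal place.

9.6 cM

The two most frequent reciprocal classes, dw br m+ and dw+ br+ m, are the parental types, so the F1 was dw br m+ / dw+ br+ m.
The two rarest classes, dw br+ m+ and dw+ br m, are the double crossovers. Comparing them with the parentals, only the br allele has switched, so br is the middle locus and the order is m – br – dw.
Crossovers in the m–br interval produce the single-crossover classes dw br m and dw+ br+ m+ (24 + 29 = 53) plus the double crossovers (2).
RF(m–br) = (53 + 2) / 575 = 55/575 = 0.0957 → 9.6 cM.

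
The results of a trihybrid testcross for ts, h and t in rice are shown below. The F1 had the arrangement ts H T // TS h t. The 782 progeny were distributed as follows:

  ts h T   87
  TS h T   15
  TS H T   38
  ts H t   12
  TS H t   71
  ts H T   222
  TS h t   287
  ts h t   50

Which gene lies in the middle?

The two rarest classes, ts H t and TS h T, are the double crossovers. Comparing them with the parentals, only the t allele has switched, so t is the middle locus and the order is h – t – ts.

t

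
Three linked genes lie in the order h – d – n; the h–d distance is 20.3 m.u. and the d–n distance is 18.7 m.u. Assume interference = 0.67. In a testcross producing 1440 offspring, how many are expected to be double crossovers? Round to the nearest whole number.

18

Map distances give recombination frequencies of 0.203 and 0.187 for the two intervals.
With interference 0.67 (so coincidence = 0.33), expected double-crossover frequency = 0.203 × 0.187 × 0.33 = 0.01253.
Expected number = 0.01253 × 1440 = 18.04 ≈ 18.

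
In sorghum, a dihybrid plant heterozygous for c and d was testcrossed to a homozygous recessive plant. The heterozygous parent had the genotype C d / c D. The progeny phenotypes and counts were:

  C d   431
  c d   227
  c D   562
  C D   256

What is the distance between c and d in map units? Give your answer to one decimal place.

32.7 map units

The recombinant classes are C D and c d: 256 + 227 = 483.
Recombination frequency = 483/1476 = 0.3272 ≈ 32.7%, i.e. 32.7 map units.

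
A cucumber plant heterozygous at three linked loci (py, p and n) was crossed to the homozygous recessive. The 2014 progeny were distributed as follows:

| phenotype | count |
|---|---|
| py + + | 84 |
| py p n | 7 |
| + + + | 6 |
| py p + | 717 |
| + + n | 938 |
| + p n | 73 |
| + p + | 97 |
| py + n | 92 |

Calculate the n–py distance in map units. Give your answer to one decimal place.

The two most frequent reciprocal classes, + + n and py p +, are the parental types, so the F1 was + + n / py p +.
The two rarest classes, + + + and py p n, are the double crossovers. Comparing them with the parentals, only the n allele has switched, so n is the middle locus and the order is py – n – p.
Crossovers in the py–n interval produce the single-crossover classes py + n and + p + (92 + 97 = 189) plus the double crossovers (13).
RF(py–n) = (189 + 13) / 2014 = 202/2014 = 0.1003 → 10.0 map units.

10.0 map units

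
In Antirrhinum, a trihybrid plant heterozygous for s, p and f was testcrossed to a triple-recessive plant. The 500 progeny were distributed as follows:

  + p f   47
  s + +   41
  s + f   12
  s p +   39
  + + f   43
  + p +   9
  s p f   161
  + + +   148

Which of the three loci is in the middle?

The two most frequent reciprocal classes, s p f and + + +, are the parental types, so the F1 was s p f / + + +.
The two rarest classes, s + f and + p +, are the double crossovers. Comparing them with the parentals, only the p allele has switched, so p is the middle locus and the order is s – p – f.

p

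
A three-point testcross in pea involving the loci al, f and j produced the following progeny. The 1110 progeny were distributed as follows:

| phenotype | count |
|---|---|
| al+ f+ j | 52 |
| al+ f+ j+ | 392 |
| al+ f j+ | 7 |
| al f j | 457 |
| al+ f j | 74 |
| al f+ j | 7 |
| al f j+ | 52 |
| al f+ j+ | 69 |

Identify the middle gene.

The two most frequent reciprocal classes, al+ f+ j+ and al f j, are the parental types, so the F1 was al+ f+ j+ / al f j.
The two rarest classes, al+ f j+ and al f+ j, are the double crossovers. Comparing them with the parentals, only the f allele has switched, so f is the middle locus and the order is al – f – j.

f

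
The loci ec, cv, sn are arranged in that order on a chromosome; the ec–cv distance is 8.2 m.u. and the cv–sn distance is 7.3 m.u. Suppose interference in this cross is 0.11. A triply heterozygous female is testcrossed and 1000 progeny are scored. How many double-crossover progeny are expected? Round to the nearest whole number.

5

Map distances give recombination frequencies of 0.082 and 0.073 for the two intervals.
With interference 0.11 (so coincidence = 0.89), expected double-crossover frequency = 0.082 × 0.073 × 0.89 = 0.00533.
Expected number = 0.00533 × 1000 = 5.33 ≈ 5.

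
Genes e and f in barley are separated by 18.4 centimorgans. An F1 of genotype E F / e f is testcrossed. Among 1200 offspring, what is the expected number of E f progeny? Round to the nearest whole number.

110

A map distance of 18.4 centimorgans corresponds to a recombination frequency of 0.184.
The F1 is E F / e f, so E f is a recombinant gamete class with expected frequency r/2 = 0.184/2 = 0.0920.
Expected number = 0.0920 × 1200 = 110.40 ≈ 110.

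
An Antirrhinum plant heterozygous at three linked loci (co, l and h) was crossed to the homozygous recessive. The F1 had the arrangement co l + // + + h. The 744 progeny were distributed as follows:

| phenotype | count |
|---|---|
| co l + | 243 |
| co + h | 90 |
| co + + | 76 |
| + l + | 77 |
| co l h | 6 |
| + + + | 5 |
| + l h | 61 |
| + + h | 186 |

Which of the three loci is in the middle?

h

The two rarest classes, co l h and + + +, are the double crossovers. Comparing them with the parentals, only the h allele has switched, so h is the middle locus and the order is co – h – l.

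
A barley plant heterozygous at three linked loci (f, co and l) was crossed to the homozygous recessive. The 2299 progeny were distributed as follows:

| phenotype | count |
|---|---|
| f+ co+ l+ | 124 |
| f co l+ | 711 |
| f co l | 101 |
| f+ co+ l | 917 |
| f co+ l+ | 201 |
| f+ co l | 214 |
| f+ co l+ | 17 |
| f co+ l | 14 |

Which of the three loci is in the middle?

The two most frequent reciprocal classes, f co l+ and f+ co+ l, are the parental types, so the F1 was f co l+ / f+ co+ l.
The two rarest classes, f+ co l+ and f co+ l, are the double crossovers. Comparing them with the parentals, only the f allele has switched, so f is the middle locus and the order is co – f – l.

f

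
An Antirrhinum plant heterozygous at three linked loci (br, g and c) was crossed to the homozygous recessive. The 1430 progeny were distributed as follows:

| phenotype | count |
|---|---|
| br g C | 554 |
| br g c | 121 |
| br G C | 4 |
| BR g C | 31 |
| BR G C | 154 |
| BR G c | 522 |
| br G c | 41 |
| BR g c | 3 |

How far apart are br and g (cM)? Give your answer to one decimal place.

5.5 cM

The two most frequent reciprocal classes, BR G c and br g C, are the parental types, so the F1 was BR G c / br g C.
The two rarest classes, BR g c and br G C, are the double crossovers. Comparing them with the parentals, only the g allele has switched, so g is the middle locus and the order is br – g – c.
Crossovers in the br–g interval produce the single-crossover classes br G c and BR g C (41 + 31 = 72) plus the double crossovers (7).
RF(br–g) = (72 + 7) / 1430 = 79/1430 = 0.0552 → 5.5 cM.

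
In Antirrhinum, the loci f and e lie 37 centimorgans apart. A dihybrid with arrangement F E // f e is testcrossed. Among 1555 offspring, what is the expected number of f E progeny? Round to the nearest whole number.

A map distance of 37 centimorgans corresponds to a recombination frequency of 0.370.
The F1 is F E / f e, so f E is a recombinant gamete class with expected frequency r/2 = 0.370/2 = 0.1850.
Expected number = 0.1850 × 1555 = 287.68 ≈ 288.

288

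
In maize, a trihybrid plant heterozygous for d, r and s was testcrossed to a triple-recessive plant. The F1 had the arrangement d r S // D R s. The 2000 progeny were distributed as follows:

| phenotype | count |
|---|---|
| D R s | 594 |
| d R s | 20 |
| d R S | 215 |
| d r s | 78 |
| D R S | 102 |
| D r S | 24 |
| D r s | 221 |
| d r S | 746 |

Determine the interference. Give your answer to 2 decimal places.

0.18

The two rarest classes, D r S and d R s, are the double crossovers. Comparing them with the parentals, only the d allele has switched, so d is the middle locus and the order is r – d – s.
r–d: (436 + 44)/2000 = 0.2400; d–s: (180 + 44)/2000 = 0.1120.
Expected DCO frequency = 0.2400 × 0.1120 ≈ 0.02688; observed = 44/2000 ≈ 0.02200.
Coefficient of coincidence = 0.02200/0.02688 ≈ 0.82; interference = 1 − 0.82 = 0.18.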